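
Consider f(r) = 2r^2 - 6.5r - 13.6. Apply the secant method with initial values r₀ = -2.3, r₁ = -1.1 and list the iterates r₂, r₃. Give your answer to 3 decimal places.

f(-2.3) = 11.93000, f(-1.1) = -4.03000
r₂ = -1.10000 − (-4.03000)·(-1.10000 − (-2.30000)) / (-4.03000 − 11.93000) = -1.10000 − (-4.83600)/(-15.96000) = -1.40301
f(-1.40301) = -0.54359
r₃ = -1.40301 − (-0.54359)·(-1.40301 − (-1.10000)) / (-0.54359 − (-4.03000)) = -1.40301 − (0.16471)/(3.48641) = -1.45025

-1.403, -1.450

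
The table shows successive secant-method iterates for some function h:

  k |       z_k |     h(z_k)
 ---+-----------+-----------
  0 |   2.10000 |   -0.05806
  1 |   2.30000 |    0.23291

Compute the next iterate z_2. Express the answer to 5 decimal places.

z_2 = 2.30000 − 0.23291·(2.30000 − 2.10000) / (0.23291 − (-0.05806))
   = 2.30000 − (0.0465820)/(0.2909700) = 2.1399079

2.13991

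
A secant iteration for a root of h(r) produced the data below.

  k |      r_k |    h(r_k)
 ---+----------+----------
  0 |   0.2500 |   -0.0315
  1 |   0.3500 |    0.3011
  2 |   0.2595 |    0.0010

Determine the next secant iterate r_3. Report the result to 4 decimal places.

0.2592

r_3 = 0.2595 − 0.0010·(0.2595 − 0.3500) / (0.0010 − 0.3011)
   = 0.2595 − (-0.000090)/(-0.300100) = 0.259198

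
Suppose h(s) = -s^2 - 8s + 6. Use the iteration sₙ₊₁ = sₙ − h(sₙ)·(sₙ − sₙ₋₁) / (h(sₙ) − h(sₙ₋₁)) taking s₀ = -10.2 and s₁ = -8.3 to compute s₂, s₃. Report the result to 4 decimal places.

-8.6343, -8.6929

h(-10.2) = -16.440000, h(-8.3) = 3.510000
s₂ = -8.300000 − 3.510000·(-8.300000 − (-10.200000)) / (3.510000 − (-16.440000)) = -8.300000 − (6.669000)/(19.950000) = -8.634286
h(-8.634286) = 0.523396
s₃ = -8.634286 − 0.523396·(-8.634286 − (-8.300000)) / (0.523396 − 3.510000) = -8.634286 − (-0.174964)/(-2.986604) = -8.692869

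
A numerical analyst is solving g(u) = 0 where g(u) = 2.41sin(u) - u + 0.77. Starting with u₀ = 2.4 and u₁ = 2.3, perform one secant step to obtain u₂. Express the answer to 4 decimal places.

g(2.4) = -0.002134, g(2.3) = 0.267150
u₂ = 2.300000 − 0.267150·(2.300000 − 2.400000) / (0.267150 − (-0.002134)) = 2.300000 − (-0.026715)/(0.269283) = 2.399208

2.3992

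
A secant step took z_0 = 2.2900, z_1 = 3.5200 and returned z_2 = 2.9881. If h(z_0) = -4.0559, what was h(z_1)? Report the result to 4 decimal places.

3.0903

The secant line through (2.2900, -4.0559) and (3.5200, h(z_1)) crosses zero at z_2 = 2.9881.
So (2.2900, -4.0559), (3.5200, h(z_1)), (2.9881, 0) are collinear:
h(z_1) = -4.0559 · (3.5200 − 2.9881) / (2.2900 − 2.9881) = -4.0559 · (0.531900)/(-0.698100) = 3.090293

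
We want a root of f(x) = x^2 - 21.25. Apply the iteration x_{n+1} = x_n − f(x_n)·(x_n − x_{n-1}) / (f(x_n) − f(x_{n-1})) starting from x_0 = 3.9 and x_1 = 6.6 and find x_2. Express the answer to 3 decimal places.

4.475

f(3.9) = -6.04000, f(6.6) = 22.31000
x_2 = 6.60000 − 22.31000·(6.60000 − 3.90000) / (22.31000 − (-6.04000)) = 6.60000 − (60.23700)/(28.35000) = 4.47524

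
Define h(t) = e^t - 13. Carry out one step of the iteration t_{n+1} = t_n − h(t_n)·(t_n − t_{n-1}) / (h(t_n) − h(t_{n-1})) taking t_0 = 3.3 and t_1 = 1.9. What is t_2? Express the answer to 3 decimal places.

2.333

h(3.3) = 14.11264, h(1.9) = -6.31411
t_2 = 1.90000 − (-6.31411)·(1.90000 − 3.30000) / (-6.31411 − 14.11264) = 1.90000 − (8.83975)/(-20.42674) = 2.33275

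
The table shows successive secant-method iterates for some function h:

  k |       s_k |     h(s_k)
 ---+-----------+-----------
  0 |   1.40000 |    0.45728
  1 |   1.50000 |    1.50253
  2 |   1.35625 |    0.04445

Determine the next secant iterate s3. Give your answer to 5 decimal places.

1.35187

s3 = 1.35625 − 0.04445·(1.35625 − 1.50000) / (0.04445 − 1.50253)
   = 1.35625 − (-0.0063897)/(-1.4580800) = 1.3518677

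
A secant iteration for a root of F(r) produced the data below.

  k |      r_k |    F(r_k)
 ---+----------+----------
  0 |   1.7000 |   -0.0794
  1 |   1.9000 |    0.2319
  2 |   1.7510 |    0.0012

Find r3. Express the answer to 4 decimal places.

r3 = 1.7510 − 0.0012·(1.7510 − 1.9000) / (0.0012 − 0.2319)
   = 1.7510 − (-0.000179)/(-0.230700) = 1.750225

1.7502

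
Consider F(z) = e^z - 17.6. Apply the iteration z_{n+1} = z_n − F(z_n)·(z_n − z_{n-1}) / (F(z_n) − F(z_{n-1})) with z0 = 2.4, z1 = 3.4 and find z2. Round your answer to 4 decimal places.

2.7472

F(2.4) = -6.576824, F(3.4) = 12.364100
z2 = 3.400000 − 12.364100·(3.400000 − 2.400000) / (12.364100 − (-6.576824)) = 3.400000 − (12.364100)/(18.940924) = 2.747228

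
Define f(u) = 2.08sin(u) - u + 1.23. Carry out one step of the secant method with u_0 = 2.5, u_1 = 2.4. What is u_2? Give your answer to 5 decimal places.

f(2.5) = -0.0251779, f(2.4) = 0.2349634
u_2 = 2.4000000 − 0.2349634·(2.4000000 − 2.5000000) / (0.2349634 − (-0.0251779)) = 2.4000000 − (-0.0234963)/(0.2601414) = 2.4903214

2.49032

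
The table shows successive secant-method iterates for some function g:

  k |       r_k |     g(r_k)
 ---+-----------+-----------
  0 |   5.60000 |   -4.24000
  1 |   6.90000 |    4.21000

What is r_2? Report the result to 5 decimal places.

6.25231

r_2 = 6.90000 − 4.21000·(6.90000 − 5.60000) / (4.21000 − (-4.24000))
   = 6.90000 − (5.4730000)/(8.4500000) = 6.2523077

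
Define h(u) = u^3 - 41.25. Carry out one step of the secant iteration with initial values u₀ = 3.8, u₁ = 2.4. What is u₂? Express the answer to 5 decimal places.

h(3.8) = 13.6220000, h(2.4) = -27.4260000
u₂ = 2.4000000 − (-27.4260000)·(2.4000000 − 3.8000000) / (-27.4260000 − 13.6220000) = 2.4000000 − (38.3964000)/(-41.0480000) = 3.3354025

3.33540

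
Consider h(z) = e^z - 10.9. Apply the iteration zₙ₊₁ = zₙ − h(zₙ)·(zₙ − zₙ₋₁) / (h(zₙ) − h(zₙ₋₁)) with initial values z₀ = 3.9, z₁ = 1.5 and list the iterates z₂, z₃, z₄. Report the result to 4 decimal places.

h(3.9) = 38.502449, h(1.5) = -6.418311
z₂ = 1.500000 − (-6.418311)·(1.500000 − 3.900000) / (-6.418311 − 38.502449) = 1.500000 − (15.403946)/(-44.920760) = 1.842914
h(1.842914) = -4.585088
z₃ = 1.842914 − (-4.585088)·(1.842914 − 1.500000) / (-4.585088 − (-6.418311)) = 1.842914 − (-1.572290)/(1.833222) = 2.700578
h(2.700578) = 3.988339
z₄ = 2.700578 − 3.988339·(2.700578 − 1.842914) / (3.988339 − (-4.585088)) = 2.700578 − (3.420657)/(8.573427) = 2.301595

1.8429, 2.7006, 2.3016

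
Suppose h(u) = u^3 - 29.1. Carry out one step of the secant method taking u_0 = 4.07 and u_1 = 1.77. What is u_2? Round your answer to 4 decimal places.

h(4.07) = 38.319143, h(1.77) = -23.554767
u_2 = 1.770000 − (-23.554767)·(1.770000 − 4.070000) / (-23.554767 − 38.319143) = 1.770000 − (54.175964)/(-61.873910) = 2.645587

2.6456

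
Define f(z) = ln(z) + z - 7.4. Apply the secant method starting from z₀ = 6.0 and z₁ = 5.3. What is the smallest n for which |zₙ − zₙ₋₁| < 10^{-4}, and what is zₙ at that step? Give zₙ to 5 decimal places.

f(6.0) = 0.3917595, f(5.3) = -0.4322932
z₂ = 5.3000000 − (-0.4322932)·(-0.7000000)/(-0.8240526) = 5.6672159;  |Δ| = 0.3672159
f(5.6672159) = 0.0019139
z₃ = 5.6672159 − 0.0019139·(0.3672159)/(0.4342070) = 5.6655973;  |Δ| = 0.0016186
f(5.6655973) = 0.0000096
z₄ = 5.6655973 − 0.0000096·(-0.0016186)/(-0.0019042) = 5.6655891;  |Δ| = 0.0000082
|z₄ − z₃| = 0.0000082 < 10^{-4}

n = 4, zₙ = 5.66559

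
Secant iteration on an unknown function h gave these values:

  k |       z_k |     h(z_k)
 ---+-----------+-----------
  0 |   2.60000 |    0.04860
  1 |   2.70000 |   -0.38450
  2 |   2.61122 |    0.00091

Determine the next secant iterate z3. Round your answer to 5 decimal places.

2.61143

z3 = 2.61122 − 0.00091·(2.61122 − 2.70000) / (0.00091 − (-0.38450))
   = 2.61122 − (-0.0000808)/(0.3854100) = 2.6114296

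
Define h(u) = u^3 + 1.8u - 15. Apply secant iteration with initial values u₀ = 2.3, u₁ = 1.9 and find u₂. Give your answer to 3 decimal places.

2.213

h(2.3) = 1.30700, h(1.9) = -4.72100
u₂ = 1.90000 − (-4.72100)·(1.90000 − 2.30000) / (-4.72100 − 1.30700) = 1.90000 − (1.88840)/(-6.02800) = 2.21327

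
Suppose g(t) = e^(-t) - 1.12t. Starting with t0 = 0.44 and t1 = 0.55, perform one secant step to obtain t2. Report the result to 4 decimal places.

g(0.44) = 0.151236, g(0.55) = -0.039050
t2 = 0.550000 − (-0.039050)·(0.550000 − 0.440000) / (-0.039050 − 0.151236) = 0.550000 − (-0.004296)/(-0.190287) = 0.527426

0.5274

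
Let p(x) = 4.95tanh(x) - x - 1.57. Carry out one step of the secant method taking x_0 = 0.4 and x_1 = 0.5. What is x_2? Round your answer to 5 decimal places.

p(0.4) = -0.0892526, p(0.5) = 0.2174799
x_2 = 0.5000000 − 0.2174799·(0.5000000 − 0.4000000) / (0.2174799 − (-0.0892526)) = 0.5000000 − (0.0217480)/(0.3067326) = 0.4290979

0.42910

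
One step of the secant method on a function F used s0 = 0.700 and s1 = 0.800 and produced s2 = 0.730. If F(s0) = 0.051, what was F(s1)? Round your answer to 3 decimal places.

-0.119

The secant line through (0.700, 0.051) and (0.800, F(s1)) crosses zero at s2 = 0.730.
So (0.700, 0.051), (0.800, F(s1)), (0.730, 0) are collinear:
F(s1) = 0.051 · (0.800 − 0.730) / (0.700 − 0.730) = 0.051 · (0.07000)/(-0.03000) = -0.11900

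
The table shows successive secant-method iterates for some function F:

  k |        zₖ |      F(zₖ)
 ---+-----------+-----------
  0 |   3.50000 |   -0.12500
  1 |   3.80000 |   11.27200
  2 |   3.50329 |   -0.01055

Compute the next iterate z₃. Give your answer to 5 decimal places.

3.50357

z₃ = 3.50329 − (-0.01055)·(3.50329 − 3.80000) / (-0.01055 − 11.27200)
   = 3.50329 − (0.0031303)/(-11.2825500) = 3.5035674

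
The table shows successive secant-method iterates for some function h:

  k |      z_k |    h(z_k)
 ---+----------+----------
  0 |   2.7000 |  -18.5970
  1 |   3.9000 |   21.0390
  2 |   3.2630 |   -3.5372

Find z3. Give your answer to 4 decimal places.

z3 = 3.2630 − (-3.5372)·(3.2630 − 3.9000) / (-3.5372 − 21.0390)
   = 3.2630 − (2.253196)/(-24.576200) = 3.354682

3.3547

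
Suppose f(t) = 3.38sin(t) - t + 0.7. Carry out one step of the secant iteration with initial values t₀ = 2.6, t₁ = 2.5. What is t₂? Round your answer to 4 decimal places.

2.5586

f(2.6) = -0.157605, f(2.5) = 0.222836
t₂ = 2.500000 − 0.222836·(2.500000 − 2.600000) / (0.222836 − (-0.157605)) = 2.500000 − (-0.022284)/(0.380441) = 2.558573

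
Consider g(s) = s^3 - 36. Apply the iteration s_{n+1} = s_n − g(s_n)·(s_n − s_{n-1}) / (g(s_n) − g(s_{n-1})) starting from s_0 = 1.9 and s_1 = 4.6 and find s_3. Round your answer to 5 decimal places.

g(1.9) = -29.1410000, g(4.6) = 61.3360000
s_2 = 4.6000000 − 61.3360000·(4.6000000 − 1.9000000) / (61.3360000 − (-29.1410000)) = 4.6000000 − (165.6072000)/(90.4770000) = 2.7696210
g(2.7696210) = -14.7547897
s_3 = 2.7696210 − (-14.7547897)·(2.7696210 − 4.6000000) / (-14.7547897 − 61.3360000) = 2.7696210 − (27.0068571)/(-76.0907897) = 3.1245504

3.12455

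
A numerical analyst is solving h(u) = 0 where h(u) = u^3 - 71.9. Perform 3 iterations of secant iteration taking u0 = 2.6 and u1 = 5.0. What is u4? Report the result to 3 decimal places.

h(2.6) = -54.32400, h(5.0) = 53.10000
u2 = 5.00000 − 53.10000·(5.00000 − 2.60000) / (53.10000 − (-54.32400)) = 5.00000 − (127.44000)/(107.42400) = 3.81367
h(3.81367) = -16.43356
u3 = 3.81367 − (-16.43356)·(3.81367 − 5.00000) / (-16.43356 − 53.10000) = 3.81367 − (19.49557)/(-69.53356) = 4.09405
h(4.09405) = -3.27865
u4 = 4.09405 − (-3.27865)·(4.09405 − 3.81367) / (-3.27865 − (-16.43356)) = 4.09405 − (-0.91926)/(13.15490) = 4.16393

4.164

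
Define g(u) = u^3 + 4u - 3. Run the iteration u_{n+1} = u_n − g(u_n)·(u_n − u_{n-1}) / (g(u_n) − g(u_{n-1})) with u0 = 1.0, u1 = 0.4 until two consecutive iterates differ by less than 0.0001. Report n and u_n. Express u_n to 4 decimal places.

g(1.0) = 2.000000, g(0.4) = -1.336000
u2 = 0.400000 − (-1.336000)·(-0.600000)/(-3.336000) = 0.640288;  |Δ| = 0.240288
g(0.640288) = -0.176351
u3 = 0.640288 − (-0.176351)·(0.240288)/(1.159649) = 0.676829;  |Δ| = 0.036541
g(0.676829) = 0.017370
u4 = 0.676829 − 0.017370·(0.036541)/(0.193721) = 0.673553;  |Δ| = 0.003276
g(0.673553) = -0.000217
u5 = 0.673553 − (-0.000217)·(-0.003276)/(-0.017587) = 0.673593;  |Δ| = 0.000040
|u5 − u4| = 0.000040 < 0.0001

n = 5, u_n = 0.6736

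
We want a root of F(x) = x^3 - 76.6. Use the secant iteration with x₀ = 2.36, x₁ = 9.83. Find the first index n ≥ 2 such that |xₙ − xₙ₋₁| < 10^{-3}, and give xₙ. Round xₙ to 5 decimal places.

F(2.36) = -63.4557440, F(9.83) = 873.2620870
x₂ = 9.8300000 − 873.2620870·(7.4700000)/(936.7178310) = 2.8660376;  |Δ| = 6.9639624
F(2.8660376) = -53.0578765
x₃ = 2.8660376 − (-53.0578765)·(-6.9639624)/(-926.3199635) = 3.2649203;  |Δ| = 0.3988828
F(3.2649203) = -41.7969136
x₄ = 3.2649203 − (-41.7969136)·(0.3988828)/(11.2609629) = 4.7454392;  |Δ| = 1.4805189
F(4.7454392) = 30.2634615
x₅ = 4.7454392 − 30.2634615·(1.4805189)/(72.0603752) = 4.1236602;  |Δ| = 0.6217790
F(4.1236602) = -6.4789163
x₆ = 4.1236602 − (-6.4789163)·(-0.6217790)/(-36.7423778) = 4.2333008;  |Δ| = 0.1096405
F(4.2333008) = -0.7357146
x₇ = 4.2333008 − (-0.7357146)·(0.1096405)/(5.7432017) = 4.2473459;  |Δ| = 0.0140452
F(4.2473459) = 0.0218960
x₈ = 4.2473459 − 0.0218960·(0.0140452)/(0.7576106) = 4.2469400;  |Δ| = 0.0004059
|x₈ − x₇| = 0.0004059 < 10^{-3}

n = 8, xₙ = 4.24694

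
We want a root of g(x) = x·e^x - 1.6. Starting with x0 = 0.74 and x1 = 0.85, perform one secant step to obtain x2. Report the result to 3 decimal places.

g(0.74) = -0.04901, g(0.85) = 0.38870
x2 = 0.85000 − 0.38870·(0.85000 − 0.74000) / (0.38870 − (-0.04901)) = 0.85000 − (0.04276)/(0.43771) = 0.75232

0.752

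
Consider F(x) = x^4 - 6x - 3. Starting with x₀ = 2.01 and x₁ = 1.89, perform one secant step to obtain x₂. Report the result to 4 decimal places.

F(2.01) = 1.262408, F(1.89) = -1.580102
x₂ = 1.890000 − (-1.580102)·(1.890000 − 2.010000) / (-1.580102 − 1.262408) = 1.890000 − (0.189612)/(-2.842510) = 1.956706

1.9567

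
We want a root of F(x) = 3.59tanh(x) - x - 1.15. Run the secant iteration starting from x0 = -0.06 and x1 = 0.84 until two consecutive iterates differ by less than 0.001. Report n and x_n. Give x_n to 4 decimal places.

n = 6, x_n = 0.4951

F(-0.06) = -1.305142, F(0.84) = 0.472055
x2 = 0.840000 − 0.472055·(0.900000)/(1.777196) = 0.600944;  |Δ| = 0.239056
F(0.600944) = 0.179475
x3 = 0.600944 − 0.179475·(-0.239056)/(-0.292580) = 0.454302;  |Δ| = 0.146642
F(0.454302) = -0.077012
x4 = 0.454302 − (-0.077012)·(-0.146642)/(-0.256486) = 0.498333;  |Δ| = 0.044030
F(0.498333) = 0.005957
x5 = 0.498333 − 0.005957·(0.044030)/(0.082968) = 0.495171;  |Δ| = 0.003161
F(0.495171) = 0.000166
x6 = 0.495171 − 0.000166·(-0.003161)/(-0.005791) = 0.495081;  |Δ| = 0.000091
|x6 − x5| = 0.000091 < 0.001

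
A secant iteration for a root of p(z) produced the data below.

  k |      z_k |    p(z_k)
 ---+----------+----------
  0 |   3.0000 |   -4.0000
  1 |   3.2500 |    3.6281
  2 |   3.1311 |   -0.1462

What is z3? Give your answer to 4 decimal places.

z3 = 3.1311 − (-0.1462)·(3.1311 − 3.2500) / (-0.1462 − 3.6281)
   = 3.1311 − (0.017383)/(-3.774300) = 3.135706

3.1357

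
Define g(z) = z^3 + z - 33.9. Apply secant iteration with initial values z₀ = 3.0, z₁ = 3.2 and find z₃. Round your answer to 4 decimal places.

g(3.0) = -3.900000, g(3.2) = 2.068000
z₂ = 3.200000 − 2.068000·(3.200000 − 3.000000) / (2.068000 − (-3.900000)) = 3.200000 − (0.413600)/(5.968000) = 3.130697
g(3.130697) = -0.084515
z₃ = 3.130697 − (-0.084515)·(3.130697 − 3.200000) / (-0.084515 − 2.068000) = 3.130697 − (0.005857)/(-2.152515) = 3.133418

3.1334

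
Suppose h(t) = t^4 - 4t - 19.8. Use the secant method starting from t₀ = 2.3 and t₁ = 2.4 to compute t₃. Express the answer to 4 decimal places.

2.3223

h(2.3) = -1.015900, h(2.4) = 3.777600
t₂ = 2.400000 − 3.777600·(2.400000 − 2.300000) / (3.777600 − (-1.015900)) = 2.400000 − (0.377760)/(4.793500) = 2.321193
h(2.321193) = -0.054894
t₃ = 2.321193 − (-0.054894)·(2.321193 − 2.400000) / (-0.054894 − 3.777600) = 2.321193 − (0.004326)/(-3.832494) = 2.322322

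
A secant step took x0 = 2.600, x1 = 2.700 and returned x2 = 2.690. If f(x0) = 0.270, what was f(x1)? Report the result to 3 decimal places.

-0.030

The secant line through (2.600, 0.270) and (2.700, f(x1)) crosses zero at x2 = 2.690.
So (2.600, 0.270), (2.700, f(x1)), (2.690, 0) are collinear:
f(x1) = 0.270 · (2.700 − 2.690) / (2.600 − 2.690) = 0.270 · (0.01000)/(-0.09000) = -0.03000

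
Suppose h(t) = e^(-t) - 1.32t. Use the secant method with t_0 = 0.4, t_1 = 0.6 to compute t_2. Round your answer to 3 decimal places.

h(0.4) = 0.14232, h(0.6) = -0.24319
t_2 = 0.60000 − (-0.24319)·(0.60000 − 0.40000) / (-0.24319 − 0.14232) = 0.60000 − (-0.04864)/(-0.38551) = 0.47383

0.474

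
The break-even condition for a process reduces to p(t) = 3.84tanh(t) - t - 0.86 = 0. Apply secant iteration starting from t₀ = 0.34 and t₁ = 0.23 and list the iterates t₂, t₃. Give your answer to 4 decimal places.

p(0.34) = 0.057513, p(0.23) = -0.222051
t₂ = 0.230000 − (-0.222051)·(0.230000 − 0.340000) / (-0.222051 − 0.057513) = 0.230000 − (0.024426)/(-0.279564) = 0.317370
p(0.317370) = 0.001998
t₃ = 0.317370 − 0.001998·(0.317370 − 0.230000) / (0.001998 − (-0.222051)) = 0.317370 − (0.000175)/(0.224049) = 0.316591

0.3174, 0.3166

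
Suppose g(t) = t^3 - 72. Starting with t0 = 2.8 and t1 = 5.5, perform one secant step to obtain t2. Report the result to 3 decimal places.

3.736

g(2.8) = -50.04800, g(5.5) = 94.37500
t2 = 5.50000 − 94.37500·(5.50000 − 2.80000) / (94.37500 − (-50.04800)) = 5.50000 − (254.81250)/(144.42300) = 3.73565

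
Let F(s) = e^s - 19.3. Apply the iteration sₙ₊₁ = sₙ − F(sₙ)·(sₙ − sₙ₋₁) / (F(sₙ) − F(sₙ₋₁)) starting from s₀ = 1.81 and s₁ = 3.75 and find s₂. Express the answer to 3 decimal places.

F(1.81) = -13.18955, F(3.75) = 23.22108
s₂ = 3.75000 − 23.22108·(3.75000 − 1.81000) / (23.22108 − (-13.18955)) = 3.75000 − (45.04890)/(36.41063) = 2.51275

2.513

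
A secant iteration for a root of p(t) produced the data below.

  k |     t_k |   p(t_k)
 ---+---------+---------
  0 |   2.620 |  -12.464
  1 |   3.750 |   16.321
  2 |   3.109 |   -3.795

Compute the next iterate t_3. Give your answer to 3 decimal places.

t_3 = 3.109 − (-3.795)·(3.109 − 3.750) / (-3.795 − 16.321)
   = 3.109 − (2.43260)/(-20.11600) = 3.22993

3.230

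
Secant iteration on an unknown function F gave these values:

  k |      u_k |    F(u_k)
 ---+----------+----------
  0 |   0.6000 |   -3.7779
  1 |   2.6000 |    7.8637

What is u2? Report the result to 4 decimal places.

1.2490

u2 = 2.6000 − 7.8637·(2.6000 − 0.6000) / (7.8637 − (-3.7779))
   = 2.6000 − (15.727400)/(11.641600) = 1.249034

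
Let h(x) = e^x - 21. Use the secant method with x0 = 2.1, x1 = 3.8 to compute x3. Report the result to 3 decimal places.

2.925

h(2.1) = -12.83383, h(3.8) = 23.70118
x2 = 3.80000 − 23.70118·(3.80000 − 2.10000) / (23.70118 − (-12.83383)) = 3.80000 − (40.29201)/(36.53501) = 2.69717
h(2.69717) = -6.16236
x3 = 2.69717 − (-6.16236)·(2.69717 − 3.80000) / (-6.16236 − 23.70118) = 2.69717 − (6.79605)/(-29.86354) = 2.92474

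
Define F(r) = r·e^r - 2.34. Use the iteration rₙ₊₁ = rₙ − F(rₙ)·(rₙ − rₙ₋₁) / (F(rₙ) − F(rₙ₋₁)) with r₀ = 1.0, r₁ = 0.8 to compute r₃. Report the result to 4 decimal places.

F(1.0) = 0.378282, F(0.8) = -0.559567
r₂ = 0.800000 − (-0.559567)·(0.800000 − 1.000000) / (-0.559567 − 0.378282) = 0.800000 − (0.111913)/(-0.937849) = 0.919330
F(0.919330) = -0.034680
r₃ = 0.919330 − (-0.034680)·(0.919330 − 0.800000) / (-0.034680 − (-0.559567)) = 0.919330 − (-0.004138)/(0.524888) = 0.927214

0.9272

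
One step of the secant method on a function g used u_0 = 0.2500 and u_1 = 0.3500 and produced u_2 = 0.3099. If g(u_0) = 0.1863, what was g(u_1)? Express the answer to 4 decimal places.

-0.1247

The secant line through (0.2500, 0.1863) and (0.3500, g(u_1)) crosses zero at u_2 = 0.3099.
So (0.2500, 0.1863), (0.3500, g(u_1)), (0.3099, 0) are collinear:
g(u_1) = 0.1863 · (0.3500 − 0.3099) / (0.2500 − 0.3099) = 0.1863 · (0.040100)/(-0.059900) = -0.124718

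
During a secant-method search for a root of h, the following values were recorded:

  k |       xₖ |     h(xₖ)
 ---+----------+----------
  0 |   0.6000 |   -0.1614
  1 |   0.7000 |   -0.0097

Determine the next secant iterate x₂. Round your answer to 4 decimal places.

0.7064

x₂ = 0.7000 − (-0.0097)·(0.7000 − 0.6000) / (-0.0097 − (-0.1614))
   = 0.7000 − (-0.000970)/(0.151700) = 0.706394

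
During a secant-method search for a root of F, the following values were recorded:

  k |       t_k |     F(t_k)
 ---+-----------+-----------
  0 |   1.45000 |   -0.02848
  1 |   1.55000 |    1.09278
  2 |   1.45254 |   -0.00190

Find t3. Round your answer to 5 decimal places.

1.45271

t3 = 1.45254 − (-0.00190)·(1.45254 − 1.55000) / (-0.00190 − 1.09278)
   = 1.45254 − (0.0001852)/(-1.0946800) = 1.4527092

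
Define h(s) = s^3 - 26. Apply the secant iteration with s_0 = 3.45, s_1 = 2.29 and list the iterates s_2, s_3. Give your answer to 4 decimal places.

h(3.45) = 15.063625, h(2.29) = -13.991011
s_2 = 2.290000 − (-13.991011)·(2.290000 − 3.450000) / (-13.991011 − 15.063625) = 2.290000 − (16.229573)/(-29.054636) = 2.848588
h(2.848588) = -2.885263
s_3 = 2.848588 − (-2.885263)·(2.848588 − 2.290000) / (-2.885263 − (-13.991011)) = 2.848588 − (-1.611674)/(11.105748) = 2.993709

2.8486, 2.9937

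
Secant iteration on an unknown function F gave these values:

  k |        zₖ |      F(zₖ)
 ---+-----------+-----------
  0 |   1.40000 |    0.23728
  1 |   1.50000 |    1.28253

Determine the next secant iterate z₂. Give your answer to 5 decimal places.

z₂ = 1.50000 − 1.28253·(1.50000 − 1.40000) / (1.28253 − 0.23728)
   = 1.50000 − (0.1282530)/(1.0452500) = 1.3772992

1.37730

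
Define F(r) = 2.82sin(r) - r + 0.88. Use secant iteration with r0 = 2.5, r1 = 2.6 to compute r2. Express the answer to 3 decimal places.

F(2.5) = 0.06769, F(2.6) = -0.26629
r2 = 2.60000 − (-0.26629)·(2.60000 − 2.50000) / (-0.26629 − 0.06769) = 2.60000 − (-0.02663)/(-0.33398) = 2.52027

2.520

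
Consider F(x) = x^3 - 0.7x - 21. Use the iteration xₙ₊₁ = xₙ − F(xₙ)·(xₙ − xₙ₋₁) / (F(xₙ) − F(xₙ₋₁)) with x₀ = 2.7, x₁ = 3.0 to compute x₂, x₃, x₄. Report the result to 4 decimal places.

2.8354, 2.8430, 2.8435

F(2.7) = -3.207000, F(3.0) = 3.900000
x₂ = 3.000000 − 3.900000·(3.000000 − 2.700000) / (3.900000 − (-3.207000)) = 3.000000 − (1.170000)/(7.107000) = 2.835374
F(2.835374) = -0.190220
x₃ = 2.835374 − (-0.190220)·(2.835374 − 3.000000) / (-0.190220 − 3.900000) = 2.835374 − (0.031315)/(-4.090220) = 2.843030
F(2.843030) = -0.010430
x₄ = 2.843030 − (-0.010430)·(2.843030 − 2.835374) / (-0.010430 − (-0.190220)) = 2.843030 − (-0.000080)/(0.179790) = 2.843474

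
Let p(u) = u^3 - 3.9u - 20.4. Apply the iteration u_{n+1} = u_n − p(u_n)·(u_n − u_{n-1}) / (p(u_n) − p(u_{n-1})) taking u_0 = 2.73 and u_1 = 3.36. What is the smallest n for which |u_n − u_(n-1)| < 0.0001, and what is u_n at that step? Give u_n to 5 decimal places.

p(2.73) = -10.7005830, p(3.36) = 4.4290560
u_2 = 3.3600000 − 4.4290560·(0.6300000)/(15.1296390) = 3.1755736;  |Δ| = 0.1844264
p(3.1755736) = -0.7614035
u_3 = 3.1755736 − (-0.7614035)·(-0.1844264)/(-5.1904595) = 3.2026276;  |Δ| = 0.0270540
p(3.2026276) = -0.0414610
u_4 = 3.2026276 − (-0.0414610)·(0.0270540)/(0.7199426) = 3.2041856;  |Δ| = 0.0015580
p(3.2041856) = 0.0004272
u_5 = 3.2041856 − 0.0004272·(0.0015580)/(0.0418881) = 3.2041698;  |Δ| = 0.0000159
|u_5 − u_4| = 0.0000159 < 0.0001

n = 5, u_n = 3.20417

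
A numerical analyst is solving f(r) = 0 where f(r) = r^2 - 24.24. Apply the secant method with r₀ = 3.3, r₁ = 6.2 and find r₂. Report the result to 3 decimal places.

4.705

f(3.3) = -13.35000, f(6.2) = 14.20000
r₂ = 6.20000 − 14.20000·(6.20000 − 3.30000) / (14.20000 − (-13.35000)) = 6.20000 − (41.18000)/(27.55000) = 4.70526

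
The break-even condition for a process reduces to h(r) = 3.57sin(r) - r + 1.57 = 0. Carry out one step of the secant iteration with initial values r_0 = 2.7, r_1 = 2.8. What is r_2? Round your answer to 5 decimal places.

h(2.7) = 0.3957462, h(2.8) = -0.0340923
r_2 = 2.8000000 − (-0.0340923)·(2.8000000 − 2.7000000) / (-0.0340923 − 0.3957462) = 2.8000000 − (-0.0034092)/(-0.4298385) = 2.7920686

2.79207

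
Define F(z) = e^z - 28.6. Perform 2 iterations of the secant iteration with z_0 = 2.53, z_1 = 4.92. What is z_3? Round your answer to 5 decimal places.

3.03808

F(2.53) = -16.0464939, F(4.92) = 108.4026132
z_2 = 4.9200000 − 108.4026132·(4.9200000 − 2.5300000) / (108.4026132 − (-16.0464939)) = 4.9200000 − (259.0822455)/(124.4491070) = 2.8381671
F(2.8381671) = -11.5155772
z_3 = 2.8381671 − (-11.5155772)·(2.8381671 − 4.9200000) / (-11.5155772 − 108.4026132) = 2.8381671 − (23.9735075)/(-119.9181904) = 3.0380826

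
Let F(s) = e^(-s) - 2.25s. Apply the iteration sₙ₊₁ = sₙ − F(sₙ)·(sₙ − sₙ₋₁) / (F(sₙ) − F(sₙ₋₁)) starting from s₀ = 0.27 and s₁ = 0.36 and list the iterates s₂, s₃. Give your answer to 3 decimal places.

0.322, 0.322

F(0.27) = 0.15588, F(0.36) = -0.11232
s₂ = 0.36000 − (-0.11232)·(0.36000 − 0.27000) / (-0.11232 − 0.15588) = 0.36000 − (-0.01011)/(-0.26820) = 0.32231
F(0.32231) = -0.00072
s₃ = 0.32231 − (-0.00072)·(0.32231 − 0.36000) / (-0.00072 − (-0.11232)) = 0.32231 − (0.00003)/(0.11161) = 0.32207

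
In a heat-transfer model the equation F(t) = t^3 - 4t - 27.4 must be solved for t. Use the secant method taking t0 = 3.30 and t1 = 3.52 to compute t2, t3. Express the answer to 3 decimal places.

F(3.30) = -4.66300, F(3.52) = 2.13421
t2 = 3.52000 − 2.13421·(3.52000 − 3.30000) / (2.13421 − (-4.66300)) = 3.52000 − (0.46953)/(6.79721) = 3.45092
F(3.45092) = -0.10708
t3 = 3.45092 − (-0.10708)·(3.45092 − 3.52000) / (-0.10708 − 2.13421) = 3.45092 − (0.00740)/(-2.24128) = 3.45422

3.451, 3.454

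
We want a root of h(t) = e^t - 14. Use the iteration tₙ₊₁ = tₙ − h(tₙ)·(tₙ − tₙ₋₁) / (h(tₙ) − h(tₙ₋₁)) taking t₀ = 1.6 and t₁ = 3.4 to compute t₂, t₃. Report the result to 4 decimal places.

h(1.6) = -9.046968, h(3.4) = 15.964100
t₂ = 3.400000 − 15.964100·(3.400000 − 1.600000) / (15.964100 − (-9.046968)) = 3.400000 − (28.735380)/(25.011068) = 2.251093
h(2.251093) = -4.501884
t₃ = 2.251093 − (-4.501884)·(2.251093 − 3.400000) / (-4.501884 − 15.964100) = 2.251093 − (5.172245)/(-20.465984) = 2.503817

2.2511, 2.5038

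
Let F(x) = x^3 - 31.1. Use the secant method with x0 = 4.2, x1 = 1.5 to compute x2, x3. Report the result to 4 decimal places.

2.5586, 3.6944

F(4.2) = 42.988000, F(1.5) = -27.725000
x2 = 1.500000 − (-27.725000)·(1.500000 − 4.200000) / (-27.725000 − 42.988000) = 1.500000 − (74.857500)/(-70.713000) = 2.558610
F(2.558610) = -14.350095
x3 = 2.558610 − (-14.350095)·(2.558610 − 1.500000) / (-14.350095 − (-27.725000)) = 2.558610 − (-15.191156)/(13.374905) = 3.694406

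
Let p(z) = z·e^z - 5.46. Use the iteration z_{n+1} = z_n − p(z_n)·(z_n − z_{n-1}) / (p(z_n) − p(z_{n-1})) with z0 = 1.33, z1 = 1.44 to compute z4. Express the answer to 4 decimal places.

1.3773

p(1.33) = -0.431212, p(1.44) = 0.617802
z2 = 1.440000 − 0.617802·(1.440000 − 1.330000) / (0.617802 − (-0.431212)) = 1.440000 − (0.067958)/(1.049014) = 1.375217
p(1.375217) = -0.019730
z3 = 1.375217 − (-0.019730)·(1.375217 − 1.440000) / (-0.019730 − 0.617802) = 1.375217 − (0.001278)/(-0.637532) = 1.377222
p(1.377222) = -0.000865
z4 = 1.377222 − (-0.000865)·(1.377222 − 1.375217) / (-0.000865 − (-0.019730)) = 1.377222 − (-0.000002)/(0.018865) = 1.377314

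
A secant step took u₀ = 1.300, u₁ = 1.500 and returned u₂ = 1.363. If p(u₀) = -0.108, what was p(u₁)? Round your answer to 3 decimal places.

The secant line through (1.300, -0.108) and (1.500, p(u₁)) crosses zero at u₂ = 1.363.
So (1.300, -0.108), (1.500, p(u₁)), (1.363, 0) are collinear:
p(u₁) = -0.108 · (1.500 − 1.363) / (1.300 − 1.363) = -0.108 · (0.13700)/(-0.06300) = 0.23486

0.235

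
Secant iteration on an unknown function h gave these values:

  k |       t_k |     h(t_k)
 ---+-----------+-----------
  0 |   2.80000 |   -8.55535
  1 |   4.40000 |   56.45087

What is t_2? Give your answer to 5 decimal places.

3.01057

t_2 = 4.40000 − 56.45087·(4.40000 − 2.80000) / (56.45087 − (-8.55535))
   = 4.40000 − (90.3213920)/(65.0062200) = 3.0105731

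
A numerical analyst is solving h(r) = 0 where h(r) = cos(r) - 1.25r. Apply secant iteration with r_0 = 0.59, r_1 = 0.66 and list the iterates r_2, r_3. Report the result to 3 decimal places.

h(0.59) = 0.09344, h(0.66) = -0.03501
r_2 = 0.66000 − (-0.03501)·(0.66000 − 0.59000) / (-0.03501 − 0.09344) = 0.66000 − (-0.00245)/(-0.12845) = 0.64092
h(0.64092) = 0.00039
r_3 = 0.64092 − 0.00039·(0.64092 − 0.66000) / (0.00039 − (-0.03501)) = 0.64092 − (-0.00001)/(0.03540) = 0.64113

0.641, 0.641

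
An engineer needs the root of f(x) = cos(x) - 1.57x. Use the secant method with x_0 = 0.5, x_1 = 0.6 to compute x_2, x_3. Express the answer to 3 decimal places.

f(0.5) = 0.09258, f(0.6) = -0.11666
x_2 = 0.60000 − (-0.11666)·(0.60000 − 0.50000) / (-0.11666 − 0.09258) = 0.60000 − (-0.01167)/(-0.20925) = 0.54425
f(0.54425) = 0.00105
x_3 = 0.54425 − 0.00105·(0.54425 − 0.60000) / (0.00105 − (-0.11666)) = 0.54425 − (-0.00006)/(0.11772) = 0.54474

0.544, 0.545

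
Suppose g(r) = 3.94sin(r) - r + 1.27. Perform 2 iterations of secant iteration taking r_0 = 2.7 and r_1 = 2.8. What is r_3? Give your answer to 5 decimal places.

g(2.7) = 0.2538767, g(2.8) = -0.2101467
r_2 = 2.8000000 − (-0.2101467)·(2.8000000 − 2.7000000) / (-0.2101467 − 0.2538767) = 2.8000000 − (-0.0210147)/(-0.4640234) = 2.7547121
g(2.7547121) = 0.0018555
r_3 = 2.7547121 − 0.0018555·(2.7547121 − 2.8000000) / (0.0018555 − (-0.2101467)) = 2.7547121 − (-0.0000840)/(0.2120022) = 2.7551084

2.75511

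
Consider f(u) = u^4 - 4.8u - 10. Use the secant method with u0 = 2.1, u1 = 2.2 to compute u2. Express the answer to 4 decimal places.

f(2.1) = -0.631900, f(2.2) = 2.865600
u2 = 2.200000 − 2.865600·(2.200000 − 2.100000) / (2.865600 − (-0.631900)) = 2.200000 − (0.286560)/(3.497500) = 2.118067

2.1181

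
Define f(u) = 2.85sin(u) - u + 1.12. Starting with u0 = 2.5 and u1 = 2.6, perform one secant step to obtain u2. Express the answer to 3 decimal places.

f(2.5) = 0.32565, f(2.6) = -0.01082
u2 = 2.60000 − (-0.01082)·(2.60000 − 2.50000) / (-0.01082 − 0.32565) = 2.60000 − (-0.00108)/(-0.33647) = 2.59678

2.597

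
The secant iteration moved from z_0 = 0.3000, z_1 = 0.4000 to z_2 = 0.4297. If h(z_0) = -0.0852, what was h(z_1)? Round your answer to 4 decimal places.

-0.0195

The secant line through (0.3000, -0.0852) and (0.4000, h(z_1)) crosses zero at z_2 = 0.4297.
So (0.3000, -0.0852), (0.4000, h(z_1)), (0.4297, 0) are collinear:
h(z_1) = -0.0852 · (0.4000 − 0.4297) / (0.3000 − 0.4297) = -0.0852 · (-0.029700)/(-0.129700) = -0.019510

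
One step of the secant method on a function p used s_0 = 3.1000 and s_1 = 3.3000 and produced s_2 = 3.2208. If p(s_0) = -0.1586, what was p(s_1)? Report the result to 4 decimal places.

0.1040

The secant line through (3.1000, -0.1586) and (3.3000, p(s_1)) crosses zero at s_2 = 3.2208.
So (3.1000, -0.1586), (3.3000, p(s_1)), (3.2208, 0) are collinear:
p(s_1) = -0.1586 · (3.3000 − 3.2208) / (3.1000 − 3.2208) = -0.1586 · (0.079200)/(-0.120800) = 0.103983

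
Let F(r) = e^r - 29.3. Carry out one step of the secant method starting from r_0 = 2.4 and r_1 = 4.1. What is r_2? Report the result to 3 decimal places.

3.030

F(2.4) = -18.27682, F(4.1) = 31.04029
r_2 = 4.10000 − 31.04029·(4.10000 − 2.40000) / (31.04029 − (-18.27682)) = 4.10000 − (52.76849)/(49.31711) = 3.03002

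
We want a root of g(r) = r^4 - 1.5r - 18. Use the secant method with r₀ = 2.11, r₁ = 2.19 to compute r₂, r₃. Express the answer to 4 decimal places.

g(2.11) = -1.343806, g(2.19) = 1.717575
r₂ = 2.190000 − 1.717575·(2.190000 − 2.110000) / (1.717575 − (-1.343806)) = 2.190000 − (0.137406)/(3.061381) = 2.145116
g(2.145116) = -0.043651
r₃ = 2.145116 − (-0.043651)·(2.145116 − 2.190000) / (-0.043651 − 1.717575) = 2.145116 − (0.001959)/(-1.761226) = 2.146229

2.1451, 2.1462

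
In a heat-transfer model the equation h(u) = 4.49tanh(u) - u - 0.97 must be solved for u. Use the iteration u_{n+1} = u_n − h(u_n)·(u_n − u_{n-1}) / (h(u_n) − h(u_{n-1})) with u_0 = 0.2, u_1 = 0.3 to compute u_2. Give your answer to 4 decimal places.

h(0.2) = -0.283785, h(0.3) = 0.037994
u_2 = 0.300000 − 0.037994·(0.300000 − 0.200000) / (0.037994 − (-0.283785)) = 0.300000 − (0.003799)/(0.321778) = 0.288193

0.2882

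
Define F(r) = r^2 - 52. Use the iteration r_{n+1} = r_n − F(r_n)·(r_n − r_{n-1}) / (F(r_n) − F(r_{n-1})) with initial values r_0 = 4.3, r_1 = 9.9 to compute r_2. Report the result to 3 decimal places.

F(4.3) = -33.51000, F(9.9) = 46.01000
r_2 = 9.90000 − 46.01000·(9.90000 − 4.30000) / (46.01000 − (-33.51000)) = 9.90000 − (257.65600)/(79.52000) = 6.65986

6.660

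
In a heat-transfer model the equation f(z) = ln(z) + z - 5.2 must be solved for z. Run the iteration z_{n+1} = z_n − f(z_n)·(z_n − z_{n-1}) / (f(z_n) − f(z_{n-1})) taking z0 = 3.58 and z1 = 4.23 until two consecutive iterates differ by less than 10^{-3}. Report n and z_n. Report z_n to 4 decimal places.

n = 4, z_n = 3.8515

f(3.58) = -0.344637, f(4.23) = 0.472202
z2 = 4.230000 − 0.472202·(0.650000)/(0.816839) = 3.854245;  |Δ| = 0.375755
f(3.854245) = 0.003420
z3 = 3.854245 − 0.003420·(-0.375755)/(-0.468782) = 3.851504;  |Δ| = 0.002742
f(3.851504) = -0.000033
z4 = 3.851504 − (-0.000033)·(-0.002742)/(-0.003453) = 3.851530;  |Δ| = 0.000026
|z4 − z3| = 0.000026 < 10^{-3}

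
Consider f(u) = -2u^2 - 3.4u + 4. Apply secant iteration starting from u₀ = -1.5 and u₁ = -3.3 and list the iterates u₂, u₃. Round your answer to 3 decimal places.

-2.242, -2.446

f(-1.5) = 4.60000, f(-3.3) = -6.56000
u₂ = -3.30000 − (-6.56000)·(-3.30000 − (-1.50000)) / (-6.56000 − 4.60000) = -3.30000 − (11.80800)/(-11.16000) = -2.24194
f(-2.24194) = 1.57003
u₃ = -2.24194 − 1.57003·(-2.24194 − (-3.30000)) / (1.57003 − (-6.56000)) = -2.24194 − (1.66119)/(8.13003) = -2.44626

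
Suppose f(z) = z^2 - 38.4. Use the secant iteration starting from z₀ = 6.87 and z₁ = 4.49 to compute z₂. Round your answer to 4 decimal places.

f(6.87) = 8.796900, f(4.49) = -18.239900
z₂ = 4.490000 − (-18.239900)·(4.490000 − 6.870000) / (-18.239900 − 8.796900) = 4.490000 − (43.410962)/(-27.036800) = 6.095625

6.0956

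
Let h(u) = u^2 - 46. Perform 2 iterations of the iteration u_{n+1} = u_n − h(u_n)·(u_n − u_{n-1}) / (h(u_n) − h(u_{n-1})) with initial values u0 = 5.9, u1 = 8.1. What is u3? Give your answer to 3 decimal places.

6.775

h(5.9) = -11.19000, h(8.1) = 19.61000
u2 = 8.10000 − 19.61000·(8.10000 − 5.90000) / (19.61000 − (-11.19000)) = 8.10000 − (43.14200)/(30.80000) = 6.69929
h(6.69929) = -1.11957
u3 = 6.69929 − (-1.11957)·(6.69929 − 8.10000) / (-1.11957 − 19.61000) = 6.69929 − (1.56820)/(-20.72957) = 6.77494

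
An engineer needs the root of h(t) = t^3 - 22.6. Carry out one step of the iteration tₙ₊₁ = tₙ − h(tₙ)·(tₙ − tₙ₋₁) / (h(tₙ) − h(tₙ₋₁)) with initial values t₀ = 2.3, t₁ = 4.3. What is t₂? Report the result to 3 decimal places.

2.610

h(2.3) = -10.43300, h(4.3) = 56.90700
t₂ = 4.30000 − 56.90700·(4.30000 − 2.30000) / (56.90700 − (-10.43300)) = 4.30000 − (113.81400)/(67.34000) = 2.60986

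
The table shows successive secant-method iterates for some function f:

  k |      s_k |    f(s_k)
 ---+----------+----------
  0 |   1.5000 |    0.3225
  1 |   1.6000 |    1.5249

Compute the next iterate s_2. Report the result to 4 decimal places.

s_2 = 1.6000 − 1.5249·(1.6000 − 1.5000) / (1.5249 − 0.3225)
   = 1.6000 − (0.152490)/(1.202400) = 1.473179

1.4732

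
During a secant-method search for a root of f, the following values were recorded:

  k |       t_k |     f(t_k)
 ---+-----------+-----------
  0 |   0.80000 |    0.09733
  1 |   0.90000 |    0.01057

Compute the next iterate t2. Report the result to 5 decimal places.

t2 = 0.90000 − 0.01057·(0.90000 − 0.80000) / (0.01057 − 0.09733)
   = 0.90000 − (0.0010570)/(-0.0867600) = 0.9121830

0.91218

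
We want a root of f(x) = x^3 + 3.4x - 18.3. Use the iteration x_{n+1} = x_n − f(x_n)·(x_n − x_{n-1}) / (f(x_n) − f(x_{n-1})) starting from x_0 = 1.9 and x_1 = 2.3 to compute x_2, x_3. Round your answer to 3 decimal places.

2.199, 2.209

f(1.9) = -4.98100, f(2.3) = 1.68700
x_2 = 2.30000 − 1.68700·(2.30000 − 1.90000) / (1.68700 − (-4.98100)) = 2.30000 − (0.67480)/(6.66800) = 2.19880
f(2.19880) = -0.19349
x_3 = 2.19880 − (-0.19349)·(2.19880 − 2.30000) / (-0.19349 − 1.68700) = 2.19880 − (0.01958)/(-1.88049) = 2.20921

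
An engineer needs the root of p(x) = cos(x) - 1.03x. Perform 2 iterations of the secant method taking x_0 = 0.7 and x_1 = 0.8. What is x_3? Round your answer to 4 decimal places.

p(0.7) = 0.043842, p(0.8) = -0.127293
x_2 = 0.800000 − (-0.127293)·(0.800000 − 0.700000) / (-0.127293 − 0.043842) = 0.800000 − (-0.012729)/(-0.171135) = 0.725618
p(0.725618) = 0.000702
x_3 = 0.725618 − 0.000702·(0.725618 − 0.800000) / (0.000702 − (-0.127293)) = 0.725618 − (-0.000052)/(0.127996) = 0.726026

0.7260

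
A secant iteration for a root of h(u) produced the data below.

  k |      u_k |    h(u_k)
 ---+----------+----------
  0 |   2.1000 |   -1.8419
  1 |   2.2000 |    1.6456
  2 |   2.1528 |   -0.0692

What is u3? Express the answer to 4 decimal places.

2.1547

u3 = 2.1528 − (-0.0692)·(2.1528 − 2.2000) / (-0.0692 − 1.6456)
   = 2.1528 − (0.003266)/(-1.714800) = 2.154705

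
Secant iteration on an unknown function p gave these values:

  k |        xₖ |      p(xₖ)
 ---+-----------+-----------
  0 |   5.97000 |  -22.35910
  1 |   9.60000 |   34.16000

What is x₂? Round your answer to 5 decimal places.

x₂ = 9.60000 − 34.16000·(9.60000 − 5.97000) / (34.16000 − (-22.35910))
   = 9.60000 − (124.0008000)/(56.5191000) = 7.4060373

7.40604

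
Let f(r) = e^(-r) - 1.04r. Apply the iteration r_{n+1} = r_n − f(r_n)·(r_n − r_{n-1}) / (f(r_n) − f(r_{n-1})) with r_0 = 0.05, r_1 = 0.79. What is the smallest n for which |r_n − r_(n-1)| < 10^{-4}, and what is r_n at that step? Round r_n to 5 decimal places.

n = 5, r_n = 0.55306

f(0.05) = 0.8992294, f(0.79) = -0.3677552
r_2 = 0.7900000 − (-0.3677552)·(0.7400000)/(-1.2669846) = 0.5752075;  |Δ| = 0.2147925
f(0.5752075) = -0.0356276
r_3 = 0.5752075 − (-0.0356276)·(-0.2147925)/(0.3321276) = 0.5521665;  |Δ| = 0.0230410
f(0.5521665) = 0.0014481
r_4 = 0.5521665 − 0.0014481·(-0.0230410)/(0.0370757) = 0.5530664;  |Δ| = 0.0008999
f(0.5530664) = -0.0000057
r_5 = 0.5530664 − (-0.0000057)·(0.0008999)/(-0.0014538) = 0.5530629;  |Δ| = 0.0000035
|r_5 − r_4| = 0.0000035 < 10^{-4}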